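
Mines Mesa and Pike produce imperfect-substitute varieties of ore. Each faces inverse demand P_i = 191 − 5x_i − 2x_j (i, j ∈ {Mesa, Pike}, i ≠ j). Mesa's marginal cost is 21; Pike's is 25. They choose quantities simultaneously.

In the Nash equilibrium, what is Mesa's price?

Mine Mesa's profit: π = x_{Mesa}(191 − 5x_{Mesa} − 2x_{Pike}) − 21x_{Mesa}.
∂π/∂x_{Mesa} = 170 − 10x_{Mesa} − 2x_{Pike} = 0 ⇒ x_{Mesa} = 17 − 0.2x_{Pike}.
Similarly x_{Pike} = 16.6 − 0.2x_{Mesa}.
Plugging x_{Pike} into Mesa's best response: x_{Mesa} = 17 − 0.2(16.6 − 0.2x_{Mesa}) ⇒ 0.96x_{Mesa} = 13.68, so x_{Mesa} = 14.25.
Then x_{Pike} = 16.6 − 0.2·14.25 = 13.75.
P_{Mesa} = 191 − 5·14.25 − 2·13.75 = 92.25.

92.25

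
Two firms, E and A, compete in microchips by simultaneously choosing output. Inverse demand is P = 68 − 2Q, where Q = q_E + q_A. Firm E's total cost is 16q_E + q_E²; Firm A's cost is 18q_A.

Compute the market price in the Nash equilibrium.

Firm E's profit: π = q_E(68 − 2(q_E + q_A)) − 16q_E − q_E².
∂π/∂q_E = 52 − 6q_E − 2q_A = 0, so q_E = 26/3 − (1/3)q_A.
For A: ∂π/∂q_A = 50 − 4q_A − 2q_E = 0 ⇒ q_A = 12.5 − 0.5q_E.
Substituting the second reaction function into the first: q_E = 26/3 − (1/3)(12.5 − 0.5q_E), which gives (5/6)q_E = 4.5 ⇒ q_E = 5.4.
Then q_A = 12.5 − 0.5·5.4 = 9.8.
Equilibrium price: P = 68 − 2·15.2 = 37.6.

37.6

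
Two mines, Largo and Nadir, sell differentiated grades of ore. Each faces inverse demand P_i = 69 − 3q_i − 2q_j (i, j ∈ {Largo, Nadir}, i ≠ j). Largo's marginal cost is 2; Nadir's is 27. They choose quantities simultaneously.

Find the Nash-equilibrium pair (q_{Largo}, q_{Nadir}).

9.9375, 3.6875

Mine Largo's profit: π = q_{Largo}(69 − 3q_{Largo} − 2q_{Nadir}) − 2q_{Largo}.
∂π/∂q_{Largo} = 67 − 6q_{Largo} − 2q_{Nadir} = 0 ⇒ q_{Largo} = 67/6 − (1/3)q_{Nadir}.
Similarly q_{Nadir} = 7 − (1/3)q_{Largo}.
Plugging q_{Nadir} into Largo's best response: q_{Largo} = 67/6 − (1/3)(7 − (1/3)q_{Largo}) ⇒ (8/9)q_{Largo} = 53/6, so q_{Largo} = 9.9375.
Then q_{Nadir} = 7 − (1/3)·9.9375 = 3.6875.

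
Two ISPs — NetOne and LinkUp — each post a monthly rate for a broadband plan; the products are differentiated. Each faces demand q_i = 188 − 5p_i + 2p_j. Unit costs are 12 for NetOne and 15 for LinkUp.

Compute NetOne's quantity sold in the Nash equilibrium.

NetOne's profit: π = (p_{NetOne} − 12)(188 − 5p_{NetOne} + 2p_{LinkUp}).
∂π/∂p_{NetOne} = 248 − 10p_{NetOne} + 2p_{LinkUp} = 0 ⇒ p_{NetOne} = 24.8 + 0.2p_{LinkUp}.
Similarly p_{LinkUp} = 26.3 + 0.2p_{NetOne}.
Plugging p_{LinkUp} into NetOne's best response: p_{NetOne} = 24.8 + 0.2(26.3 + 0.2p_{NetOne}) ⇒ 0.96p_{NetOne} = 30.06, so p_{NetOne} = 31.3125.
Then p_{LinkUp} = 26.3 + 0.2·31.3125 = 32.5625.
q_{NetOne} = 188 − 5·31.3125 + 2·32.5625 = 96.5625.

96.5625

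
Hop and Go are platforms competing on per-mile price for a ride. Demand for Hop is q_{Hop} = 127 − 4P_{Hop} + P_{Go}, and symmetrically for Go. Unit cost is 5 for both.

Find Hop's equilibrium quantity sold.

64

Hop's profit: π = (P_{Hop} − 5)(127 − 4P_{Hop} + P_{Go}).
∂π/∂P_{Hop} = 147 − 8P_{Hop} + P_{Go} = 0 ⇒ P_{Hop} = 18.375 + 0.125P_{Go}.
By symmetry P_{Go} = P_{Hop}; substituting into the reaction function, 0.875P_{Hop} = 18.375 and P_{Hop} = 21.
q_{Hop} = 127 − 4·21 + 21 = 64.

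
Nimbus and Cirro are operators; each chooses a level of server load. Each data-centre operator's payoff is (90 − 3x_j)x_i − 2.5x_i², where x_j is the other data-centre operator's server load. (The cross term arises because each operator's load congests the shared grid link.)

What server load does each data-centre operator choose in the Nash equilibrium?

Nimbus's payoff is (90 − 3x_C)x_N − 2.5x_N².
∂π/∂x_N = 90 − 3x_C − 5x_N = 0, so x_N = 18 − 0.6x_C.
By symmetry x_C = x_N; substituting into the reaction function, 1.6x_N = 18 and x_N = 11.25.

11.25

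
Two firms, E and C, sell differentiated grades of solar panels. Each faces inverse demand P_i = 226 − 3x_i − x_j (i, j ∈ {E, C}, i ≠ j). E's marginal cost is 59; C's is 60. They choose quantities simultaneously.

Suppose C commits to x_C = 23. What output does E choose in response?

Firm E's profit: π = x_E(226 − 3x_E − x_C) − 59x_E.
∂π/∂x_E = 167 − 6x_E − x_C = 0 ⇒ x_E = 167/6 − (1/6)x_C.
At x_C = 23: x_E = 167/6 − (1/6)·23 = 24.

24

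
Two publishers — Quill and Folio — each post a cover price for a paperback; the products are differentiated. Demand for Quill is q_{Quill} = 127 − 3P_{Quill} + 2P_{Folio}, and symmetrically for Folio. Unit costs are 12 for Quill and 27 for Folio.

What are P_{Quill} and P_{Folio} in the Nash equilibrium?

43.5625, 49.1875

Quill's profit: π = (P_{Quill} − 12)(127 − 3P_{Quill} + 2P_{Folio}).
∂π/∂P_{Quill} = 163 − 6P_{Quill} + 2P_{Folio} = 0 ⇒ P_{Quill} = 163/6 + (1/3)P_{Folio}.
Similarly P_{Folio} = 104/3 + (1/3)P_{Quill}.
Solving the two reaction functions simultaneously: (1 − (1/3)(1/3))P_{Quill} = 163/6 + (1/3)·(104/3), so (8/9)P_{Quill} = 697/18 and P_{Quill} = 43.5625.
Then P_{Folio} = 104/3 + (1/3)·43.5625 = 49.1875.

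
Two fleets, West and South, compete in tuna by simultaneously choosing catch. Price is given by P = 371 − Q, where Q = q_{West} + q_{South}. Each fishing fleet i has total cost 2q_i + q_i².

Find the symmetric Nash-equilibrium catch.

Fishing fleet West's profit: π = q_{West}(371 − (q_{West} + q_{South})) − 2q_{West} − q_{West}².
∂π/∂q_{West} = 369 − 4q_{West} − q_{South} = 0, so q_{West} = 92.25 − 0.25q_{South}.
Setting q_{West} = q_{South} in the reaction function: q_{West} = 92.25 − 0.25q_{West}, so q_{West} = 92.25 / 1.25 = 73.8.

73.8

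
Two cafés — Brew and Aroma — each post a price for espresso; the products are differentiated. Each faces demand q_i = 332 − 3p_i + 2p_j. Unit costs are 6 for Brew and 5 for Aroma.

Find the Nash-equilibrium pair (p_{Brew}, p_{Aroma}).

87.3125, 86.9375

Brew's profit: π = (p_{Brew} − 6)(332 − 3p_{Brew} + 2p_{Aroma}).
∂π/∂p_{Brew} = 350 − 6p_{Brew} + 2p_{Aroma} = 0 ⇒ p_{Brew} = 175/3 + (1/3)p_{Aroma}.
Similarly p_{Aroma} = 347/6 + (1/3)p_{Brew}.
Plugging p_{Aroma} into Brew's best response: p_{Brew} = 175/3 + (1/3)(347/6 + (1/3)p_{Brew}) ⇒ (8/9)p_{Brew} = 1397/18, so p_{Brew} = 87.3125.
Then p_{Aroma} = 347/6 + (1/3)·87.3125 = 86.9375.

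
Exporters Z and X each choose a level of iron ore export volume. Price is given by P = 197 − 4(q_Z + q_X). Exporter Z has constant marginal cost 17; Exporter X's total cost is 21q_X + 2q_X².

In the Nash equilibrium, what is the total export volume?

26.8

Exporter Z's profit: π = q_Z(197 − 4(q_Z + q_X)) − 17q_Z.
∂π/∂q_Z = 180 − 8q_Z − 4q_X = 0, so q_Z = 22.5 − 0.5q_X.
For X: ∂π/∂q_X = 176 − 12q_X − 4q_Z = 0 ⇒ q_X = 44/3 − (1/3)q_Z.
Solving the two reaction functions simultaneously: (1 − (−0.5)(−1/3))q_Z = 22.5 − 0.5·(44/3), so (5/6)q_Z = 91/6 and q_Z = 18.2.
Then q_X = 44/3 − (1/3)·18.2 = 8.6.
Total export volume: 18.2 + 8.6 = 26.8.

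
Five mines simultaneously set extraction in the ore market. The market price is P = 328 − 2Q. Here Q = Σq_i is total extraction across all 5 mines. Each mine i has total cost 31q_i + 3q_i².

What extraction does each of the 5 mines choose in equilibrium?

16.5

A representative mine's profit is π_i = q_i(328 − 2Q) − 31q_i − 3q_i², with Q = q_i + Σ_{j≠i} q_j.
First-order condition: 297 − 10q_i − 2Σ_{j≠i} q_j = 0.
With identical mines, set every q_j = q: then 297 − 10q − 8q = 0, i.e. q = 297/18 = 16.5.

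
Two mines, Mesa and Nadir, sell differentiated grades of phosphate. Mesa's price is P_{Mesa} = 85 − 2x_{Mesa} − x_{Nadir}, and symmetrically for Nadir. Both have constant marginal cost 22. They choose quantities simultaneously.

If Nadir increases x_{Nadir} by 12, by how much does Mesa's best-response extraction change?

Mine Mesa's profit: π = x_{Mesa}(85 − 2x_{Mesa} − x_{Nadir}) − 22x_{Mesa}.
∂π/∂x_{Mesa} = 63 − 4x_{Mesa} − x_{Nadir} = 0 ⇒ x_{Mesa} = 15.75 − 0.25x_{Nadir}.
The reaction-function slope is −0.25, so a 12-unit rise in x_{Nadir} moves x_{Mesa} by −0.25 × 12 = −3. Mesa's best response falls — the actions are strategic substitutes.

-3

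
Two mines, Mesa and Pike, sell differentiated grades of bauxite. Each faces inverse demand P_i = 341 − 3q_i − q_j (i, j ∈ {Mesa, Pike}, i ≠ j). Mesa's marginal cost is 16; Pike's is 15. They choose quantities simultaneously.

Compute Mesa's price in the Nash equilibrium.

155.2

Mine Mesa's profit: π = q_{Mesa}(341 − 3q_{Mesa} − q_{Pike}) − 16q_{Mesa}.
∂π/∂q_{Mesa} = 325 − 6q_{Mesa} − q_{Pike} = 0 ⇒ q_{Mesa} = 325/6 − (1/6)q_{Pike}.
Similarly q_{Pike} = 163/3 − (1/6)q_{Mesa}.
Solving the two reaction functions simultaneously: (1 − (−1/6)(−1/6))q_{Mesa} = 325/6 − (1/6)·(163/3), so (35/36)q_{Mesa} = 406/9 and q_{Mesa} = 46.4.
Then q_{Pike} = 163/3 − (1/6)·46.4 = 46.6.
P_{Mesa} = 341 − 3·46.4 − 46.6 = 155.2.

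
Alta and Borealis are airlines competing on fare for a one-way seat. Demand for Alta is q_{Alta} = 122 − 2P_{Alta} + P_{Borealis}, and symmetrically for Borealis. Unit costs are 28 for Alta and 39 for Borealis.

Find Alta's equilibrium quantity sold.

Alta's profit: π = (P_{Alta} − 28)(122 − 2P_{Alta} + P_{Borealis}).
∂π/∂P_{Alta} = 178 − 4P_{Alta} + P_{Borealis} = 0 ⇒ P_{Alta} = 44.5 + 0.25P_{Borealis}.
Similarly P_{Borealis} = 50 + 0.25P_{Alta}.
Plugging P_{Borealis} into Alta's best response: P_{Alta} = 44.5 + 0.25(50 + 0.25P_{Alta}) ⇒ 0.9375P_{Alta} = 57, so P_{Alta} = 60.8.
Then P_{Borealis} = 50 + 0.25·60.8 = 65.2.
q_{Alta} = 122 − 2·60.8 + 65.2 = 65.6.

65.6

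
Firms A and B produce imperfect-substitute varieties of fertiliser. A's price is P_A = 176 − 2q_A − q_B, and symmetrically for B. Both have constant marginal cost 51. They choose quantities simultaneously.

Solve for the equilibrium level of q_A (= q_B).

Firm A's profit: π = q_A(176 − 2q_A − q_B) − 51q_A.
∂π/∂q_A = 125 − 4q_A − q_B = 0 ⇒ q_A = 31.25 − 0.25q_B.
Setting q_A = q_B in the reaction function: q_A = 31.25 − 0.25q_A, so q_A = 31.25 / 1.25 = 25.

25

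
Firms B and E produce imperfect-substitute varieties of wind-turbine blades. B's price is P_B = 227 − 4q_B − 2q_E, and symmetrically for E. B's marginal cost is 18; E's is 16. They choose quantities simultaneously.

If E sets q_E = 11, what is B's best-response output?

Firm B's profit: π = q_B(227 − 4q_B − 2q_E) − 18q_B.
∂π/∂q_B = 209 − 8q_B − 2q_E = 0 ⇒ q_B = 26.125 − 0.25q_E.
At q_E = 11: q_B = 26.125 − 0.25·11 = 23.375.

23.375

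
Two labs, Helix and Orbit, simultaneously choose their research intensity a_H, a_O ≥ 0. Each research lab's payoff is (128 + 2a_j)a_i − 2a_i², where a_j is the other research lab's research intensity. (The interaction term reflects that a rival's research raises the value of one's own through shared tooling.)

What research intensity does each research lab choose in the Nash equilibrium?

64

Helix's payoff is (128 + 2a_O)a_H − 2a_H².
∂π/∂a_H = 128 + 2a_O − 4a_H = 0, so a_H = 32 + 0.5a_O.
By symmetry a_O = a_H; substituting into the reaction function, 0.5a_H = 32 and a_H = 64.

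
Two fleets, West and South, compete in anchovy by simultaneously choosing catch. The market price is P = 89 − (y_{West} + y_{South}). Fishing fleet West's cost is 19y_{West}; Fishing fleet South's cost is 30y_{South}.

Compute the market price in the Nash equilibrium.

46

Fishing fleet West's profit: π = y_{West}(89 − (y_{West} + y_{South})) − 19y_{West}.
∂π/∂y_{West} = 70 − 2y_{West} − y_{South} = 0, so y_{West} = 35 − 0.5y_{South}.
By the same steps for South: y_{South} = 29.5 − 0.5y_{West}.
Substituting the second reaction function into the first: y_{West} = 35 − 0.5(29.5 − 0.5y_{West}), which gives 0.75y_{West} = 20.25 ⇒ y_{West} = 27.
Then y_{South} = 29.5 − 0.5·27 = 16.
Equilibrium price: P = 89 − 43 = 46.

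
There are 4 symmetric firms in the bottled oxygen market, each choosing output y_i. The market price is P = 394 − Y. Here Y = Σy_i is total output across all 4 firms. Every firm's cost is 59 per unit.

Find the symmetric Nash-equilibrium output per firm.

A representative firm's profit is π_i = y_i(394 − Y) − 59y_i, with Y = y_i + Σ_{j≠i} y_j.
First-order condition: 335 − 2y_i − Σ_{j≠i} y_j = 0.
With identical firms, set every y_j = y: then 335 − 2y − 3y = 0, i.e. y = 335/5 = 67.

67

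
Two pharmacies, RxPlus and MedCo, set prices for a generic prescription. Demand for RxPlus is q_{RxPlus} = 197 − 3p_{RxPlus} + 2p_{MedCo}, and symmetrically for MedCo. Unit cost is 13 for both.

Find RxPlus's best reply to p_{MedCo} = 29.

RxPlus's profit: π = (p_{RxPlus} − 13)(197 − 3p_{RxPlus} + 2p_{MedCo}).
∂π/∂p_{RxPlus} = 236 − 6p_{RxPlus} + 2p_{MedCo} = 0 ⇒ p_{RxPlus} = 118/3 + (1/3)p_{MedCo}.
At p_{MedCo} = 29: p_{RxPlus} = 118/3 + (1/3)·29 = 49.

49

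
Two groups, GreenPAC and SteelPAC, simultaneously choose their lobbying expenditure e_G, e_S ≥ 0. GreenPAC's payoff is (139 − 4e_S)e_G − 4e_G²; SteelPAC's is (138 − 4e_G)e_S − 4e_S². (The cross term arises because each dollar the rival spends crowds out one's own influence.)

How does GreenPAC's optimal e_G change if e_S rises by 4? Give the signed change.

-2

Expanding GreenPAC's payoff: 139e_G − 4e_Se_G − 4e_G².
∂π/∂e_G = 139 − 4e_S − 8e_G = 0, so e_G = 17.375 − 0.5e_S.
The reaction-function slope is −0.5, so a 4-unit rise in e_S moves e_G by −0.5 × 4 = −2. GreenPAC's best response falls — the actions are strategic substitutes.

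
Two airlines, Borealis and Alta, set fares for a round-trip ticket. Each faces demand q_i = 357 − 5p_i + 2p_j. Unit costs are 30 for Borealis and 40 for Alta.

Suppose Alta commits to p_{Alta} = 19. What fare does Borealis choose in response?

Borealis's profit: π = (p_{Borealis} − 30)(357 − 5p_{Borealis} + 2p_{Alta}).
∂π/∂p_{Borealis} = 507 − 10p_{Borealis} + 2p_{Alta} = 0 ⇒ p_{Borealis} = 50.7 + 0.2p_{Alta}.
At p_{Alta} = 19: p_{Borealis} = 50.7 + 0.2·19 = 54.5.

54.5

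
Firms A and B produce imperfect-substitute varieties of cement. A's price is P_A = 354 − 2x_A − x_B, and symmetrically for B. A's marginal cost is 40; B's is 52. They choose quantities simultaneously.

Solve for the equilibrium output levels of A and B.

Firm A's profit: π = x_A(354 − 2x_A − x_B) − 40x_A.
∂π/∂x_A = 314 − 4x_A − x_B = 0 ⇒ x_A = 78.5 − 0.25x_B.
Similarly x_B = 75.5 − 0.25x_A.
Plugging x_B into A's best response: x_A = 78.5 − 0.25(75.5 − 0.25x_A) ⇒ 0.9375x_A = 59.625, so x_A = 63.6.
Then x_B = 75.5 − 0.25·63.6 = 59.6.

63.6, 59.6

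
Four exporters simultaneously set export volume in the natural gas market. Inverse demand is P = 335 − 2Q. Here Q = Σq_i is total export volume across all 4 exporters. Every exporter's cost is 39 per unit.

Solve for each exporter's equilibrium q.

29.6

A representative exporter's profit is π_i = q_i(335 − 2Q) − 39q_i, with Q = q_i + Σ_{j≠i} q_j.
First-order condition: 296 − 4q_i − 2Σ_{j≠i} q_j = 0.
Imposing symmetry (q_j = q for all j) turns Σ_{j≠i} q_j into 3q, so 296 = 10q and q = 29.6.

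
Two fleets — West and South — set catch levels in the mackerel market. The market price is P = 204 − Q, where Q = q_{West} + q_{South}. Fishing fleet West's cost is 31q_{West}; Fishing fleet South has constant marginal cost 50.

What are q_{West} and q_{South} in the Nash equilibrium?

64, 45

Fishing fleet West's profit: π = q_{West}(204 − (q_{West} + q_{South})) − 31q_{West}.
∂π/∂q_{West} = 173 − 2q_{West} − q_{South} = 0, so q_{West} = 86.5 − 0.5q_{South}.
By the same steps for South: q_{South} = 77 − 0.5q_{West}.
Substituting the second reaction function into the first: q_{West} = 86.5 − 0.5(77 − 0.5q_{West}), which gives 0.75q_{West} = 48 ⇒ q_{West} = 64.
Then q_{South} = 77 − 0.5·64 = 45.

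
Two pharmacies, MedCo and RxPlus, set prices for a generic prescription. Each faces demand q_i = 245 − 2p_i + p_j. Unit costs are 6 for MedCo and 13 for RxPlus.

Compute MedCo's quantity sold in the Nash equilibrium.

MedCo's profit: π = (p_{MedCo} − 6)(245 − 2p_{MedCo} + p_{RxPlus}).
∂π/∂p_{MedCo} = 257 − 4p_{MedCo} + p_{RxPlus} = 0 ⇒ p_{MedCo} = 64.25 + 0.25p_{RxPlus}.
Similarly p_{RxPlus} = 67.75 + 0.25p_{MedCo}.
Solving the two reaction functions simultaneously: (1 − (0.25)(0.25))p_{MedCo} = 64.25 + 0.25·67.75, so 0.9375p_{MedCo} = 81.1875 and p_{MedCo} = 86.6.
Then p_{RxPlus} = 67.75 + 0.25·86.6 = 89.4.
q_{MedCo} = 245 − 2·86.6 + 89.4 = 161.2.

161.2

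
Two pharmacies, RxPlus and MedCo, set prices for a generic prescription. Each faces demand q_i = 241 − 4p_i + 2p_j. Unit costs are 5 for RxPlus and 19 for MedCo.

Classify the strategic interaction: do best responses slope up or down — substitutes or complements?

strategic complements

RxPlus's profit: π = (p_{RxPlus} − 5)(241 − 4p_{RxPlus} + 2p_{MedCo}).
∂π/∂p_{RxPlus} = 261 − 8p_{RxPlus} + 2p_{MedCo} = 0 ⇒ p_{RxPlus} = 32.625 + 0.25p_{MedCo}.
The best-response slope dp_{RxPlus}/dp_{MedCo} = 0.25 > 0: the reaction function is upward-sloping, so the choices are strategic complements.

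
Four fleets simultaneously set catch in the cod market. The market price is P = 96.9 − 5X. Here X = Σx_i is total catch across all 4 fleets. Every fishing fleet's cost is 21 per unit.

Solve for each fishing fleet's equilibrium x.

3.036

A representative fishing fleet's profit is π_i = x_i(96.9 − 5X) − 21x_i, with X = x_i + Σ_{j≠i} x_j.
First-order condition: 75.9 − 10x_i − 5Σ_{j≠i} x_j = 0.
Imposing symmetry (x_j = x for all j) turns Σ_{j≠i} x_j into 3x, so 75.9 = 25x and x = 3.036.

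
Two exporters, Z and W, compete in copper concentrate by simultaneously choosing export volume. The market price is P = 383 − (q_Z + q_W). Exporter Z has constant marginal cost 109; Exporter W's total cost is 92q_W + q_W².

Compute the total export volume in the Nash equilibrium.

Exporter Z's profit: π = q_Z(383 − (q_Z + q_W)) − 109q_Z.
∂π/∂q_Z = 274 − 2q_Z − q_W = 0, so q_Z = 137 − 0.5q_W.
For W: ∂π/∂q_W = 291 − 4q_W − q_Z = 0 ⇒ q_W = 72.75 − 0.25q_Z.
Solving the two reaction functions simultaneously: (1 − (−0.5)(−0.25))q_Z = 137 − 0.5·72.75, so 0.875q_Z = 100.625 and q_Z = 115.
Then q_W = 72.75 − 0.25·115 = 44.
Total export volume: 115 + 44 = 159.

159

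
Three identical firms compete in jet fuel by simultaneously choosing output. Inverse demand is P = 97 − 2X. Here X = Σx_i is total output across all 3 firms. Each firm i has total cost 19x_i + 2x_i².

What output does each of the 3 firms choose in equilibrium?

6.5

A representative firm's profit is π_i = x_i(97 − 2X) − 19x_i − 2x_i², with X = x_i + Σ_{j≠i} x_j.
First-order condition: 78 − 8x_i − 2Σ_{j≠i} x_j = 0.
With identical firms, set every x_j = x: then 78 − 8x − 4x = 0, i.e. x = 78/12 = 6.5.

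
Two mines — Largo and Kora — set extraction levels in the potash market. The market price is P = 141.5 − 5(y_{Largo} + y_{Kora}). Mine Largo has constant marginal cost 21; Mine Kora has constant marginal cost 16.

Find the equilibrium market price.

59.5

Mine Largo's profit: π = y_{Largo}(141.5 − 5(y_{Largo} + y_{Kora})) − 21y_{Largo}.
∂π/∂y_{Largo} = 120.5 − 10y_{Largo} − 5y_{Kora} = 0, so y_{Largo} = 12.05 − 0.5y_{Kora}.
By the same steps for Kora: y_{Kora} = 12.55 − 0.5y_{Largo}.
Substituting the second reaction function into the first: y_{Largo} = 12.05 − 0.5(12.55 − 0.5y_{Largo}), which gives 0.75y_{Largo} = 5.775 ⇒ y_{Largo} = 7.7.
Then y_{Kora} = 12.55 − 0.5·7.7 = 8.7.
Equilibrium price: P = 141.5 − 5·16.4 = 59.5.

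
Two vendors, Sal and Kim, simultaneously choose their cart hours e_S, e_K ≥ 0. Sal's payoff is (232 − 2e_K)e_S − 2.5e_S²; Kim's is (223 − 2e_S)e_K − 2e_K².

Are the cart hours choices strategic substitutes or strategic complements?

Expanding Sal's payoff: 232e_S − 2e_Ke_S − 2.5e_S².
∂π/∂e_S = 232 − 2e_K − 5e_S = 0, so e_S = 46.4 − 0.4e_K.
The best-response slope de_S/de_K = −0.4 < 0: the reaction function is downward-sloping, so the choices are strategic substitutes.

strategic substitutes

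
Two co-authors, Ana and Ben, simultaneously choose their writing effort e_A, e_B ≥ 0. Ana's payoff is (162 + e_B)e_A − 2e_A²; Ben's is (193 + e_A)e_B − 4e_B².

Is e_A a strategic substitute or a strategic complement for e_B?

Expanding Ana's payoff: 162e_A + e_Be_A − 2e_A².
∂π/∂e_A = 162 + e_B − 4e_A = 0, so e_A = 40.5 + 0.25e_B.
The best-response slope de_A/de_B = 0.25 > 0: the reaction function is upward-sloping, so the choices are strategic complements.

strategic complements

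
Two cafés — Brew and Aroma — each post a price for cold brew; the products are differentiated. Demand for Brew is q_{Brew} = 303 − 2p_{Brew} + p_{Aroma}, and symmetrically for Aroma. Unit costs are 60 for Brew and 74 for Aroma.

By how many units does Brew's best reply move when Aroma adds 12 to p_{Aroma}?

3

Brew's profit: π = (p_{Brew} − 60)(303 − 2p_{Brew} + p_{Aroma}).
∂π/∂p_{Brew} = 423 − 4p_{Brew} + p_{Aroma} = 0 ⇒ p_{Brew} = 105.75 + 0.25p_{Aroma}.
The reaction-function slope is 0.25, so a 12-unit rise in p_{Aroma} moves p_{Brew} by 0.25 × 12 = 3. Brew's best response rises — the actions are strategic complements.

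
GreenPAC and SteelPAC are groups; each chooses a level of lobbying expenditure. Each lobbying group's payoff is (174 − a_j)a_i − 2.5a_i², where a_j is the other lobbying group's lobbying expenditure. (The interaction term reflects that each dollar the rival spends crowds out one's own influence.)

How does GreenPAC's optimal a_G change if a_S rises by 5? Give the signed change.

GreenPAC's payoff is (174 − a_S)a_G − 2.5a_G².
∂π/∂a_G = 174 − a_S − 5a_G = 0, so a_G = 34.8 − 0.2a_S.
The reaction-function slope is −0.2, so a 5-unit rise in a_S moves a_G by −0.2 × 5 = −1. GreenPAC's best response falls — the actions are strategic substitutes.

-1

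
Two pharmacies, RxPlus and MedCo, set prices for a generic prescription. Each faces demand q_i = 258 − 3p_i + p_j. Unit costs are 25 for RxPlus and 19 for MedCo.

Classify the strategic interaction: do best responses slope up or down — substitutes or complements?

RxPlus's profit: π = (p_{RxPlus} − 25)(258 − 3p_{RxPlus} + p_{MedCo}).
∂π/∂p_{RxPlus} = 333 − 6p_{RxPlus} + p_{MedCo} = 0 ⇒ p_{RxPlus} = 55.5 + (1/6)p_{MedCo}.
The best-response slope dp_{RxPlus}/dp_{MedCo} = 1/6 > 0: the reaction function is upward-sloping, so the choices are strategic complements.

strategic complements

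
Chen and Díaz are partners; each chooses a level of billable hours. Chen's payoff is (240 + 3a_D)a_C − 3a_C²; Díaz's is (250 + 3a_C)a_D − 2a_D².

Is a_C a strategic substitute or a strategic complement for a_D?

strategic complements

Expanding Chen's payoff: 240a_C + 3a_Da_C − 3a_C².
∂π/∂a_C = 240 + 3a_D − 6a_C = 0, so a_C = 40 + 0.5a_D.
The best-response slope da_C/da_D = 0.5 > 0: the reaction function is upward-sloping, so the choices are strategic complements.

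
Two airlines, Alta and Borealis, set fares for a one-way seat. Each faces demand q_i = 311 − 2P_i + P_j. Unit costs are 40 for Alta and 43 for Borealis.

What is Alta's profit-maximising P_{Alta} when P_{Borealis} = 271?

165.5

Alta's profit: π = (P_{Alta} − 40)(311 − 2P_{Alta} + P_{Borealis}).
∂π/∂P_{Alta} = 391 − 4P_{Alta} + P_{Borealis} = 0 ⇒ P_{Alta} = 97.75 + 0.25P_{Borealis}.
At P_{Borealis} = 271: P_{Alta} = 97.75 + 0.25·271 = 165.5.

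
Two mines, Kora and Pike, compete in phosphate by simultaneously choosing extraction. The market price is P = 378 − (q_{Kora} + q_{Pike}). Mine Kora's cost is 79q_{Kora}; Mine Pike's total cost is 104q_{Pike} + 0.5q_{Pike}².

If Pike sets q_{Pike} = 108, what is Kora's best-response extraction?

95.5

Mine Kora's profit: π = q_{Kora}(378 − (q_{Kora} + q_{Pike})) − 79q_{Kora}.
∂π/∂q_{Kora} = 299 − 2q_{Kora} − q_{Pike} = 0, so q_{Kora} = 149.5 − 0.5q_{Pike}.
At q_{Pike} = 108: q_{Kora} = 149.5 − 0.5·108 = 95.5.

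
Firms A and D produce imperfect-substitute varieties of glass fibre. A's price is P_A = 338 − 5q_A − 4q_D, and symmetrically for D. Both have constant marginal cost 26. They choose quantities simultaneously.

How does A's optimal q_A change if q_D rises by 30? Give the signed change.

-12

Firm A's profit: π = q_A(338 − 5q_A − 4q_D) − 26q_A.
∂π/∂q_A = 312 − 10q_A − 4q_D = 0 ⇒ q_A = 31.2 − 0.4q_D.
The reaction-function slope is −0.4, so a 30-unit rise in q_D moves q_A by −0.4 × 30 = −12. A's best response falls — the actions are strategic substitutes.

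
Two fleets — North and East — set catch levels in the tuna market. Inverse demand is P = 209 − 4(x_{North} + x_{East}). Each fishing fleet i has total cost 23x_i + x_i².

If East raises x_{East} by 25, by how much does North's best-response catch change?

Fishing fleet North's profit: π = x_{North}(209 − 4(x_{North} + x_{East})) − 23x_{North} − x_{North}².
∂π/∂x_{North} = 186 − 10x_{North} − 4x_{East} = 0, so x_{North} = 18.6 − 0.4x_{East}.
The reaction-function slope is −0.4, so a 25-unit rise in x_{East} moves x_{North} by −0.4 × 25 = −10. North's best response falls — the actions are strategic substitutes.

-10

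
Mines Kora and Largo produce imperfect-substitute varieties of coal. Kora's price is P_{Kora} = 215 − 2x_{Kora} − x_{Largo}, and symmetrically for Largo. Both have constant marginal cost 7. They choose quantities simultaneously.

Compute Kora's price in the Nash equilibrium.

90.2

Mine Kora's profit: π = x_{Kora}(215 − 2x_{Kora} − x_{Largo}) − 7x_{Kora}.
∂π/∂x_{Kora} = 208 − 4x_{Kora} − x_{Largo} = 0 ⇒ x_{Kora} = 52 − 0.25x_{Largo}.
By symmetry x_{Largo} = x_{Kora}; substituting into the reaction function, 1.25x_{Kora} = 52 and x_{Kora} = 41.6.
P_{Kora} = 215 − 2·41.6 − 41.6 = 90.2.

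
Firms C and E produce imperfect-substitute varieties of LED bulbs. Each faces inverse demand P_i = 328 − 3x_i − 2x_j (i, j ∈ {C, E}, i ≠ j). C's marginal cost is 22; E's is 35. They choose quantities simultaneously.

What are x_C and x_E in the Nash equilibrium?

Firm C's profit: π = x_C(328 − 3x_C − 2x_E) − 22x_C.
∂π/∂x_C = 306 − 6x_C − 2x_E = 0 ⇒ x_C = 51 − (1/3)x_E.
Similarly x_E = 293/6 − (1/3)x_C.
Plugging x_E into C's best response: x_C = 51 − (1/3)(293/6 − (1/3)x_C) ⇒ (8/9)x_C = 625/18, so x_C = 39.0625.
Then x_E = 293/6 − (1/3)·39.0625 = 35.8125.

39.0625, 35.8125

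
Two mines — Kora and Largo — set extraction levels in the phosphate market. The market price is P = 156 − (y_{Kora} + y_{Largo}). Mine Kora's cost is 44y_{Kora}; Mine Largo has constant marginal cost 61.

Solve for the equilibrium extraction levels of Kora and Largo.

43, 26

Mine Kora's profit: π = y_{Kora}(156 − (y_{Kora} + y_{Largo})) − 44y_{Kora}.
∂π/∂y_{Kora} = 112 − 2y_{Kora} − y_{Largo} = 0, so y_{Kora} = 56 − 0.5y_{Largo}.
By the same steps for Largo: y_{Largo} = 47.5 − 0.5y_{Kora}.
Substituting the second reaction function into the first: y_{Kora} = 56 − 0.5(47.5 − 0.5y_{Kora}), which gives 0.75y_{Kora} = 32.25 ⇒ y_{Kora} = 43.
Then y_{Largo} = 47.5 − 0.5·43 = 26.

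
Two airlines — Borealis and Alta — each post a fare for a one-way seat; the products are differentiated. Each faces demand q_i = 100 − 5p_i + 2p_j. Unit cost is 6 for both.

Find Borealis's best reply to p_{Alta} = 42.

Borealis's profit: π = (p_{Borealis} − 6)(100 − 5p_{Borealis} + 2p_{Alta}).
∂π/∂p_{Borealis} = 130 − 10p_{Borealis} + 2p_{Alta} = 0 ⇒ p_{Borealis} = 13 + 0.2p_{Alta}.
At p_{Alta} = 42: p_{Borealis} = 13 + 0.2·42 = 21.4.

21.4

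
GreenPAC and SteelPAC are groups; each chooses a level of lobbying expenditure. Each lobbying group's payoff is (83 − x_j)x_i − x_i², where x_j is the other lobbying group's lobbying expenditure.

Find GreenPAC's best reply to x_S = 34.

24.5

GreenPAC's payoff is (83 − x_S)x_G − x_G².
∂π/∂x_G = 83 − x_S − 2x_G = 0, so x_G = 41.5 − 0.5x_S.
At x_S = 34: x_G = 41.5 − 0.5·34 = 24.5.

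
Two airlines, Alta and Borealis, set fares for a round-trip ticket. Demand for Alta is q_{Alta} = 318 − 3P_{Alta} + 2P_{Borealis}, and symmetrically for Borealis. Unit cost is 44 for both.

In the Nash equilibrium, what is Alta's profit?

Alta's profit: π = (P_{Alta} − 44)(318 − 3P_{Alta} + 2P_{Borealis}).
∂π/∂P_{Alta} = 450 − 6P_{Alta} + 2P_{Borealis} = 0 ⇒ P_{Alta} = 75 + (1/3)P_{Borealis}.
The game is symmetric, so in equilibrium P_{Borealis} = P_{Alta}: the reaction function gives (2/3)P_{Alta} = 75, hence P_{Alta} = 112.5.
q_{Alta} = 318 − 3·112.5 + 2·112.5 = 205.5.
Profit = (112.5 − 44)·205.5 = 14076.75.

14076.75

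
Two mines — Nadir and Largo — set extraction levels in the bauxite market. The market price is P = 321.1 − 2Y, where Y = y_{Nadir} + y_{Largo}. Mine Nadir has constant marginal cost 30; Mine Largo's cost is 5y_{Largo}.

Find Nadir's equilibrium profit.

Mine Nadir's profit: π = y_{Nadir}(321.1 − 2(y_{Nadir} + y_{Largo})) − 30y_{Nadir}.
∂π/∂y_{Nadir} = 291.1 − 4y_{Nadir} − 2y_{Largo} = 0, so y_{Nadir} = 72.775 − 0.5y_{Largo}.
By the same steps for Largo: y_{Largo} = 79.025 − 0.5y_{Nadir}.
Solving the two reaction functions simultaneously: (1 − (−0.5)(−0.5))y_{Nadir} = 72.775 − 0.5·79.025, so 0.75y_{Nadir} = 33.2625 and y_{Nadir} = 44.35.
Then y_{Largo} = 79.025 − 0.5·44.35 = 56.85.
Price P = 321.1 − 2·101.2 = 118.7.
Nadir's profit: (118.7 − 30)·44.35 = 3933.845.

3933.845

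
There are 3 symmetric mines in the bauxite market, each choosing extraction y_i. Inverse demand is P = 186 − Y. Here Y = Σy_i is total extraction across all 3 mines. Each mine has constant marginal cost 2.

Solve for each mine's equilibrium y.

A representative mine's profit is π_i = y_i(186 − Y) − 2y_i, with Y = y_i + Σ_{j≠i} y_j.
First-order condition: 184 − 2y_i − Σ_{j≠i} y_j = 0.
With identical mines, set every y_j = y: then 184 − 2y − 2y = 0, i.e. y = 184/4 = 46.

46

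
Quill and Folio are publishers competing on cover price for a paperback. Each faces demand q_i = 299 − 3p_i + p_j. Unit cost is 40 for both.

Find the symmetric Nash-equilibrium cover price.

83.8

Quill's profit: π = (p_{Quill} − 40)(299 − 3p_{Quill} + p_{Folio}).
∂π/∂p_{Quill} = 419 − 6p_{Quill} + p_{Folio} = 0 ⇒ p_{Quill} = 419/6 + (1/6)p_{Folio}.
Setting p_{Quill} = p_{Folio} in the reaction function: p_{Quill} = 419/6 + (1/6)p_{Quill}, so p_{Quill} = (419/6) / (5/6) = 83.8.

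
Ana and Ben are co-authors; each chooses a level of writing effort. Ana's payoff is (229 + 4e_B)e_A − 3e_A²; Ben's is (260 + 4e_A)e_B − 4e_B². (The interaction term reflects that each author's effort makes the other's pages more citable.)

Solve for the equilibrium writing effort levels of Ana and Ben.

89.75, 77.375

Expanding Ana's payoff: 229e_A + 4e_Be_A − 3e_A².
∂π/∂e_A = 229 + 4e_B − 6e_A = 0, so e_A = 229/6 + (2/3)e_B.
Likewise for Ben: e_B = 32.5 + 0.5e_A.
Plugging e_B into Ana's best response: e_A = 229/6 + (2/3)(32.5 + 0.5e_A) ⇒ (2/3)e_A = 359/6, so e_A = 89.75.
Then e_B = 32.5 + 0.5·89.75 = 77.375.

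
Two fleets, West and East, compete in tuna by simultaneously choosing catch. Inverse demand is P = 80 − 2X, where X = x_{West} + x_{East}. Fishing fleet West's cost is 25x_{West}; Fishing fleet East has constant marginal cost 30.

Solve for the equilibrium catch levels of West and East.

10, 7.5

Fishing fleet West's profit: π = x_{West}(80 − 2(x_{West} + x_{East})) − 25x_{West}.
∂π/∂x_{West} = 55 − 4x_{West} − 2x_{East} = 0, so x_{West} = 13.75 − 0.5x_{East}.
By the same steps for East: x_{East} = 12.5 − 0.5x_{West}.
Substituting the second reaction function into the first: x_{West} = 13.75 − 0.5(12.5 − 0.5x_{West}), which gives 0.75x_{West} = 7.5 ⇒ x_{West} = 10.
Then x_{East} = 12.5 − 0.5·10 = 7.5.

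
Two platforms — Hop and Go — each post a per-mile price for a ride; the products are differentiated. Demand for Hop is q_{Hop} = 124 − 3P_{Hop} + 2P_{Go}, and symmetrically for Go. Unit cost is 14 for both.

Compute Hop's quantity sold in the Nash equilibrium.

82.5

Hop's profit: π = (P_{Hop} − 14)(124 − 3P_{Hop} + 2P_{Go}).
∂π/∂P_{Hop} = 166 − 6P_{Hop} + 2P_{Go} = 0 ⇒ P_{Hop} = 83/3 + (1/3)P_{Go}.
The game is symmetric, so in equilibrium P_{Go} = P_{Hop}: the reaction function gives (2/3)P_{Hop} = 83/3, hence P_{Hop} = 41.5.
q_{Hop} = 124 − 3·41.5 + 2·41.5 = 82.5.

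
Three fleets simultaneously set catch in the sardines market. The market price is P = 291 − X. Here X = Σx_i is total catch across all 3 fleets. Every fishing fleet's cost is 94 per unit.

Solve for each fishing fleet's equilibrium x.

A representative fishing fleet's profit is π_i = x_i(291 − X) − 94x_i, with X = x_i + Σ_{j≠i} x_j.
First-order condition: 197 − 2x_i − Σ_{j≠i} x_j = 0.
With identical fishing fleets, set every x_j = x: then 197 − 2x − 2x = 0, i.e. x = 197/4 = 49.25.

49.25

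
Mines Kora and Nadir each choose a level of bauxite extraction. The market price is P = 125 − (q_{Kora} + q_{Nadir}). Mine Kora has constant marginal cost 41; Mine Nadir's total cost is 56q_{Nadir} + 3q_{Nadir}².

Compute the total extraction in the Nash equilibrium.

43.8

Mine Kora's profit: π = q_{Kora}(125 − (q_{Kora} + q_{Nadir})) − 41q_{Kora}.
∂π/∂q_{Kora} = 84 − 2q_{Kora} − q_{Nadir} = 0, so q_{Kora} = 42 − 0.5q_{Nadir}.
For Nadir: ∂π/∂q_{Nadir} = 69 − 8q_{Nadir} − q_{Kora} = 0 ⇒ q_{Nadir} = 8.625 − 0.125q_{Kora}.
Solving the two reaction functions simultaneously: (1 − (−0.5)(−0.125))q_{Kora} = 42 − 0.5·8.625, so 0.9375q_{Kora} = 37.6875 and q_{Kora} = 40.2.
Then q_{Nadir} = 8.625 − 0.125·40.2 = 3.6.
Total extraction: 40.2 + 3.6 = 43.8.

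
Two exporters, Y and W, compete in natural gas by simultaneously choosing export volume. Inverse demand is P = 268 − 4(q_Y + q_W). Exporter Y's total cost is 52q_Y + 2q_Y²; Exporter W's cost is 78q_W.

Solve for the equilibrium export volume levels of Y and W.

12.1, 17.7

Exporter Y's profit: π = q_Y(268 − 4(q_Y + q_W)) − 52q_Y − 2q_Y².
∂π/∂q_Y = 216 − 12q_Y − 4q_W = 0, so q_Y = 18 − (1/3)q_W.
For W: ∂π/∂q_W = 190 − 8q_W − 4q_Y = 0 ⇒ q_W = 23.75 − 0.5q_Y.
Substituting the second reaction function into the first: q_Y = 18 − (1/3)(23.75 − 0.5q_Y), which gives (5/6)q_Y = 121/12 ⇒ q_Y = 12.1.
Then q_W = 23.75 − 0.5·12.1 = 17.7.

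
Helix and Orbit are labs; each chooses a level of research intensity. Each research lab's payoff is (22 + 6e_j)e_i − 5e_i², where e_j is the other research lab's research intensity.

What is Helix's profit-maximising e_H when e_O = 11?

8.8

Helix's payoff is (22 + 6e_O)e_H − 5e_H².
∂π/∂e_H = 22 + 6e_O − 10e_H = 0, so e_H = 2.2 + 0.6e_O.
At e_O = 11: e_H = 2.2 + 0.6·11 = 8.8.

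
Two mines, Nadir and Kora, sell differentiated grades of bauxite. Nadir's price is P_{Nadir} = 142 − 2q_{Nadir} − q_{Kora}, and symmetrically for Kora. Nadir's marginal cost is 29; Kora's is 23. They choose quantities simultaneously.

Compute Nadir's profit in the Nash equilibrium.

985.68

Mine Nadir's profit: π = q_{Nadir}(142 − 2q_{Nadir} − q_{Kora}) − 29q_{Nadir}.
∂π/∂q_{Nadir} = 113 − 4q_{Nadir} − q_{Kora} = 0 ⇒ q_{Nadir} = 28.25 − 0.25q_{Kora}.
Similarly q_{Kora} = 29.75 − 0.25q_{Nadir}.
Substituting the second reaction function into the first: q_{Nadir} = 28.25 − 0.25(29.75 − 0.25q_{Nadir}), which gives 0.9375q_{Nadir} = 20.8125 ⇒ q_{Nadir} = 22.2.
Then q_{Kora} = 29.75 − 0.25·22.2 = 24.2.
P_{Nadir} = 142 − 2·22.2 − 24.2 = 73.4.
Profit = (73.4 − 29)·22.2 = 985.68.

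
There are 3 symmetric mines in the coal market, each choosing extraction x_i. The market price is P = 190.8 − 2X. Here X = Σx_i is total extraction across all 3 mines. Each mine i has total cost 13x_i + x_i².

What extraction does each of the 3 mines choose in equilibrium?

A representative mine's profit is π_i = x_i(190.8 − 2X) − 13x_i − x_i², with X = x_i + Σ_{j≠i} x_j.
First-order condition: 177.8 − 6x_i − 2Σ_{j≠i} x_j = 0.
In a symmetric equilibrium every mine chooses the same x, so Σ_{j≠i} x_j = 2x. The condition becomes 177.8 − 10x = 0, giving x = 177.8/10 = 17.78.

17.78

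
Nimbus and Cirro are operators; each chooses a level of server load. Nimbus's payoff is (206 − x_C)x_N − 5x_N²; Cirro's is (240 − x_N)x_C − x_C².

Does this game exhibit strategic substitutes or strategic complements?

Expanding Nimbus's payoff: 206x_N − x_Cx_N − 5x_N².
∂π/∂x_N = 206 − x_C − 10x_N = 0, so x_N = 20.6 − 0.1x_C.
The best-response slope dx_N/dx_C = −0.1 < 0: the reaction function is downward-sloping, so the choices are strategic substitutes.

strategic substitutes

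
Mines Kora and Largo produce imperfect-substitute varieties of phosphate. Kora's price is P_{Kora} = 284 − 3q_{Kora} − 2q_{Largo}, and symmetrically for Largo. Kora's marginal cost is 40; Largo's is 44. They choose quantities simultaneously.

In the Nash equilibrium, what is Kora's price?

132.25

Mine Kora's profit: π = q_{Kora}(284 − 3q_{Kora} − 2q_{Largo}) − 40q_{Kora}.
∂π/∂q_{Kora} = 244 − 6q_{Kora} − 2q_{Largo} = 0 ⇒ q_{Kora} = 122/3 − (1/3)q_{Largo}.
Similarly q_{Largo} = 40 − (1/3)q_{Kora}.
Substituting the second reaction function into the first: q_{Kora} = 122/3 − (1/3)(40 − (1/3)q_{Kora}), which gives (8/9)q_{Kora} = 82/3 ⇒ q_{Kora} = 30.75.
Then q_{Largo} = 40 − (1/3)·30.75 = 29.75.
P_{Kora} = 284 − 3·30.75 − 2·29.75 = 132.25.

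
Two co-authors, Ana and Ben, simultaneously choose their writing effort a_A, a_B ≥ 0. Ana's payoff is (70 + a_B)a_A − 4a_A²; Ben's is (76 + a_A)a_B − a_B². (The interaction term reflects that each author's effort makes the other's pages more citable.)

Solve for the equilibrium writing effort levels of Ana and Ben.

Expanding Ana's payoff: 70a_A + a_Ba_A − 4a_A².
∂π/∂a_A = 70 + a_B − 8a_A = 0, so a_A = 8.75 + 0.125a_B.
Likewise for Ben: a_B = 38 + 0.5a_A.
Plugging a_B into Ana's best response: a_A = 8.75 + 0.125(38 + 0.5a_A) ⇒ 0.9375a_A = 13.5, so a_A = 14.4.
Then a_B = 38 + 0.5·14.4 = 45.2.

14.4, 45.2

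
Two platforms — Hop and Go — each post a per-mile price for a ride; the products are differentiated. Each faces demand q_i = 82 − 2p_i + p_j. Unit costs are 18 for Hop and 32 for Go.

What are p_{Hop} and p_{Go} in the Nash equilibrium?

Hop's profit: π = (p_{Hop} − 18)(82 − 2p_{Hop} + p_{Go}).
∂π/∂p_{Hop} = 118 − 4p_{Hop} + p_{Go} = 0 ⇒ p_{Hop} = 29.5 + 0.25p_{Go}.
Similarly p_{Go} = 36.5 + 0.25p_{Hop}.
Solving the two reaction functions simultaneously: (1 − (0.25)(0.25))p_{Hop} = 29.5 + 0.25·36.5, so 0.9375p_{Hop} = 38.625 and p_{Hop} = 41.2.
Then p_{Go} = 36.5 + 0.25·41.2 = 46.8.

41.2, 46.8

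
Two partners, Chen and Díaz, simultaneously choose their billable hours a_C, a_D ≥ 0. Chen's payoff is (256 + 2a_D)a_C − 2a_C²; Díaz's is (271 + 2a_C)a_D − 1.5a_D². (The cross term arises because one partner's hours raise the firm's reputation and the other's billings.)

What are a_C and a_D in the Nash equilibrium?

163.75, 199.5

Expanding Chen's payoff: 256a_C + 2a_Da_C − 2a_C².
∂π/∂a_C = 256 + 2a_D − 4a_C = 0, so a_C = 64 + 0.5a_D.
Likewise for Díaz: a_D = 271/3 + (2/3)a_C.
Plugging a_D into Chen's best response: a_C = 64 + 0.5(271/3 + (2/3)a_C) ⇒ (2/3)a_C = 655/6, so a_C = 163.75.
Then a_D = 271/3 + (2/3)·163.75 = 199.5.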